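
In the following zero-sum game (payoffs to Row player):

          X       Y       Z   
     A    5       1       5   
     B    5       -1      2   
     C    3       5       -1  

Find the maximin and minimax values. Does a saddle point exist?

Maximin = 1, Minimax = 5, Saddle: False

Work:
Row minimums: [1, -1, -1] → maximin = 1
Column maximums: [5, 5, 5] → minimax = 5
No saddle point (maximin ≠ minimax). Mixed strategy needed.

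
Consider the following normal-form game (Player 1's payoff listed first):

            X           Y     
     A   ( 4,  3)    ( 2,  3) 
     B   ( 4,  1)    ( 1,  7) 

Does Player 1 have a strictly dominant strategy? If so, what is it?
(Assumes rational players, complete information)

No strictly dominant strategy exists for Player 1

Work:
A strategy strictly dominates another if it gives a strictly higher payoff against every opponent action. Compare each pair of P1's strategies column-by-column:
  A vs B: [4 vs 4, 2 vs 1] → A does not strictly dominate B (column X: 4 ≤ 4)
  B vs A: [4 vs 4, 1 vs 2] → B does not strictly dominate A (column X: 4 ≤ 4)
No single strategy strictly dominates all others → no strictly dominant strategy.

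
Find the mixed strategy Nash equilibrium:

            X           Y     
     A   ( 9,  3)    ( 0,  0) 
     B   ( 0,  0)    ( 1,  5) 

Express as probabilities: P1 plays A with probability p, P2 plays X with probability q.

p = 0.625, q = 0.1

Work:
Find probabilities that make opponent indifferent:
P2 chooses q to make P1 indifferent between A and B
P1 chooses p to make P2 indifferent between X and Y
Mixed NE: P1 plays (A: 0.625, B: 0.375), P2 plays (X: 0.1, Y: 0.9)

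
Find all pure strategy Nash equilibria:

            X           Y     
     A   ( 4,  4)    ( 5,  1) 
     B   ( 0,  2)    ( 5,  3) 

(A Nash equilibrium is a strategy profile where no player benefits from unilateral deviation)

Nash equilibrium: (A, X), (B, Y)

Work:
Best responses:
  P1 vs X: payoffs [4, 0] → best response A (payoff 4)
  P1 vs Y: payoffs [5, 5] → best response A/B (payoff 5)
  P2 vs A: payoffs [4, 1] → best response X (payoff 4)
  P2 vs B: payoffs [2, 3] → best response Y (payoff 3)
Mutual best responses: (A,X), (B,Y) → Nash equilibria.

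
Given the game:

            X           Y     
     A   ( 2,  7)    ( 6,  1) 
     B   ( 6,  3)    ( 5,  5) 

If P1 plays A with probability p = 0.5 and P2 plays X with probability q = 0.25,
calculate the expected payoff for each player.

E[P1] = 5.125, E[P2] = 3.5

Work:
E[P1] = p·q·π₁(A,X) + p·(1-q)·π₁(A,Y) + (1-p)·q·π₁(B,X) + (1-p)·(1-q)·π₁(B,Y)
= 0.5·0.25·2 + 0.5·0.75·6 + 0.5·0.25·6 + 0.5·0.75·5
= 5.125

E[P2] = 3.5 (similar calculation)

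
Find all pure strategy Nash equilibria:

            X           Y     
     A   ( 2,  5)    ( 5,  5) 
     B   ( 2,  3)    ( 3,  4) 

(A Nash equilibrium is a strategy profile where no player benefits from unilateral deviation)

Nash equilibrium: (A, X), (A, Y)

Work:
Best responses:
  P1 vs X: payoffs [2, 2] → best response A/B (payoff 2)
  P1 vs Y: payoffs [5, 3] → best response A (payoff 5)
  P2 vs A: payoffs [5, 5] → best response X/Y (payoff 5)
  P2 vs B: payoffs [3, 4] → best response Y (payoff 4)
Mutual best responses: (A,X), (A,Y) → Nash equilibria.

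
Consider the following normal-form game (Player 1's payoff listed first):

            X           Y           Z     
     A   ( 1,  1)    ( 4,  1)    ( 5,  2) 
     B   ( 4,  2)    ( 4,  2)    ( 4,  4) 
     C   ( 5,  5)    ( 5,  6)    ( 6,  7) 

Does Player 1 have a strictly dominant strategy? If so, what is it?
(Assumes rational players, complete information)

Yes, Player 1's strictly dominant strategy is C

Work:
A strategy strictly dominates another if it gives a strictly higher payoff against every opponent action. Compare each pair of P1's strategies column-by-column:
  A vs B: [1 vs 4, 4 vs 4, 5 vs 4] → A does not strictly dominate B (column X: 1 ≤ 4)
  A vs C: [1 vs 5, 4 vs 5, 5 vs 6] → A does not strictly dominate C (column X: 1 ≤ 5)
  B vs A: [4 vs 1, 4 vs 4, 4 vs 5] → B does not strictly dominate A (column Y: 4 ≤ 4)
  B vs C: [4 vs 5, 4 vs 5, 4 vs 6] → B does not strictly dominate C (column X: 4 ≤ 5)
  C vs A: [5 vs 1, 5 vs 4, 6 vs 5] → C strictly dominates A
  C vs B: [5 vs 4, 5 vs 4, 6 vs 4] → C strictly dominates B
C strictly dominates every other strategy → strictly dominant.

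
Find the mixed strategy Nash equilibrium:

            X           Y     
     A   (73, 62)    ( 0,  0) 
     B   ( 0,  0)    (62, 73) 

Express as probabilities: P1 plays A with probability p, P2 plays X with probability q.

p = 0.5407, q = 0.4593

Work:
Find probabilities that make opponent indifferent:
P2 chooses q to make P1 indifferent between A and B
P1 chooses p to make P2 indifferent between X and Y
Mixed NE: P1 plays (A: 0.5407, B: 0.4593), P2 plays (X: 0.4593, Y: 0.5407)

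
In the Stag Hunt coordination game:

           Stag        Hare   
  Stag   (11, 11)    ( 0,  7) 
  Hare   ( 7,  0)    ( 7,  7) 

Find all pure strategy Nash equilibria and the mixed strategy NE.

Pure NE: (Stag, Stag) and (Hare, Hare); Mixed NE: p = 0.6364, q = 0.6364

Work:
Check pure NE:
(Stag, Stag): (11, 11) - no unilateral deviation beneficial
(Hare, Hare): (7, 7) - no unilateral deviation beneficial
Mixed NE: P1 plays Stag with p = 0.6364, P2 plays Stag with q = 0.6364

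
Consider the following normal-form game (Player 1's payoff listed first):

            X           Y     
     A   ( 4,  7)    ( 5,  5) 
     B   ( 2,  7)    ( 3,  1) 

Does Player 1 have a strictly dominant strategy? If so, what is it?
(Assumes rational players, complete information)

Yes, Player 1's strictly dominant strategy is A

Work:
A strategy strictly dominates another if it gives a strictly higher payoff against every opponent action. Compare each pair of P1's strategies column-by-column:
  A vs B: [4 vs 2, 5 vs 3] → A strictly dominates B
  B vs A: [2 vs 4, 3 vs 5] → B does not strictly dominate A (column X: 2 ≤ 4)
A strictly dominates every other strategy → strictly dominant.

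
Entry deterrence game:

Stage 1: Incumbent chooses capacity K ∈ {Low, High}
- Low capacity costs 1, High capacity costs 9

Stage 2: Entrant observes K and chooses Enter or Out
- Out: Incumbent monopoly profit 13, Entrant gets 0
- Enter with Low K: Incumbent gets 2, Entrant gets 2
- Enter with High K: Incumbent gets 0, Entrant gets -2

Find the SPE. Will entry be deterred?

SPE: (High, Enter|Low, Out|High); Entry deterred. Incumbent net profit = 4

Work:
After Low K: Entrant enters (2 > 0)
After High K: Entrant stays out (-2 < 0)
Incumbent: Low → 2−1=1, High → 13−9=4
Incumbent chooses High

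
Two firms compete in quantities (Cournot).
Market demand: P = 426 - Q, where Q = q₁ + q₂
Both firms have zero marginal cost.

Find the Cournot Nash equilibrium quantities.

q₁* = q₂* = 142.0; P* = 142.0

Work:
Profit: π_i = P·q_i = (a - q_i - q_j)·q_i
FOC: ∂π_i/∂q_i = a - 2q_i - q_j = 0
Reaction function: q_i = (426 - q_j)/2
Symmetry: q* = 426/3 = 142.0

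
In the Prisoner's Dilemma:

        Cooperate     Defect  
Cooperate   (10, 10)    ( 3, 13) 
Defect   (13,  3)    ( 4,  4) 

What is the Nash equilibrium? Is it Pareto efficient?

(Defect, Defect) is NE; not Pareto efficient

Work:
Defect dominates Cooperate for both players:
If P2 cooperates: Defect (13) > Cooperate (10)
If P2 defects: Defect (4) > Cooperate (3)
NE: (Defect, Defect) with payoff (4, 4)
But (Cooperate, Cooperate) = (10, 10) Pareto dominates (4, 4)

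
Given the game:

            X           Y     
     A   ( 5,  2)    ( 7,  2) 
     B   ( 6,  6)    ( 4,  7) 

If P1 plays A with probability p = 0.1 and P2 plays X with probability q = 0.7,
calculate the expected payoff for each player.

E[P1] = 5.42, E[P2] = 5.87

Work:
E[P1] = p·q·π₁(A,X) + p·(1-q)·π₁(A,Y) + (1-p)·q·π₁(B,X) + (1-p)·(1-q)·π₁(B,Y)
= 0.1·0.7·5 + 0.1·0.3·7 + 0.9·0.7·6 + 0.9·0.3·4
= 5.42

E[P2] = 5.87 (similar calculation)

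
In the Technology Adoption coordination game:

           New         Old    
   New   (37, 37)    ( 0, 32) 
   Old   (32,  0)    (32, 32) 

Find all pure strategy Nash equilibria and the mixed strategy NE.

Pure NE: (New, New) and (Old, Old); Mixed NE: p = 0.8649, q = 0.8649

Work:
Check pure NE:
(New, New): (37, 37) - no unilateral deviation beneficial
(Old, Old): (32, 32) - no unilateral deviation beneficial
Mixed NE: P1 plays New with p = 0.8649, P2 plays New with q = 0.8649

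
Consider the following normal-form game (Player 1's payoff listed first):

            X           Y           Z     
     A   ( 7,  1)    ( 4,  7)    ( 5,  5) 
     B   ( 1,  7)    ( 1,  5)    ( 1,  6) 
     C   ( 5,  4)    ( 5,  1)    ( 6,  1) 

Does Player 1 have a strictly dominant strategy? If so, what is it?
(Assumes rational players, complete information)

No strictly dominant strategy exists for Player 1

Work:
A strategy strictly dominates another if it gives a strictly higher payoff against every opponent action. Compare each pair of P1's strategies column-by-column:
  A vs B: [7 vs 1, 4 vs 1, 5 vs 1] → A strictly dominates B
  A vs C: [7 vs 5, 4 vs 5, 5 vs 6] → A does not strictly dominate C (column Y: 4 ≤ 5)
  B vs A: [1 vs 7, 1 vs 4, 1 vs 5] → B does not strictly dominate A (column X: 1 ≤ 7)
  B vs C: [1 vs 5, 1 vs 5, 1 vs 6] → B does not strictly dominate C (column X: 1 ≤ 5)
  C vs A: [5 vs 7, 5 vs 4, 6 vs 5] → C does not strictly dominate A (column X: 5 ≤ 7)
  C vs B: [5 vs 1, 5 vs 1, 6 vs 1] → C strictly dominates B
No single strategy strictly dominates all others → no strictly dominant strategy.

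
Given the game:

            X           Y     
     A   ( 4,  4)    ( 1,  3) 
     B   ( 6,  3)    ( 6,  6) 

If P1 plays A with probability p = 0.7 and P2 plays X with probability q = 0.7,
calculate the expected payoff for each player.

E[P1] = 3.97, E[P2] = 3.76

Work:
E[P1] = p·q·π₁(A,X) + p·(1-q)·π₁(A,Y) + (1-p)·q·π₁(B,X) + (1-p)·(1-q)·π₁(B,Y)
= 0.7·0.7·4 + 0.7·0.3·1 + 0.3·0.7·6 + 0.3·0.3·6
= 3.97

E[P2] = 3.76 (similar calculation)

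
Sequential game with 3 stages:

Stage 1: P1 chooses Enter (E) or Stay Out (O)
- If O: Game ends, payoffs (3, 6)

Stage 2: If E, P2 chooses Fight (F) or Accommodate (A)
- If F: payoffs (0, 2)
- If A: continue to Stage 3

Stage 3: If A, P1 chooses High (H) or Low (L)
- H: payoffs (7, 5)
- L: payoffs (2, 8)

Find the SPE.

SPE: (E, A, H); Outcome (7, 5)

Work:
Stage 3: P1 chooses H (7 vs 2)
Stage 2: P2: F->2, A->5 (anticipating H). Choose A
Stage 1: P1: O->3, E->7 (anticipating A, H). Choose E
SPE path: E -> A -> H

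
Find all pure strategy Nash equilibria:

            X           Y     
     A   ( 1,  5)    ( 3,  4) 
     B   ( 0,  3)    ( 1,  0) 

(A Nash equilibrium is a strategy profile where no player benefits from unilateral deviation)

Nash equilibrium: (A, X)

Work:
Best responses:
  P1 vs X: payoffs [1, 0] → best response A (payoff 1)
  P1 vs Y: payoffs [3, 1] → best response A (payoff 3)
  P2 vs A: payoffs [5, 4] → best response X (payoff 5)
  P2 vs B: payoffs [3, 0] → best response X (payoff 3)
Mutual best responses: (A,X) → Nash equilibria.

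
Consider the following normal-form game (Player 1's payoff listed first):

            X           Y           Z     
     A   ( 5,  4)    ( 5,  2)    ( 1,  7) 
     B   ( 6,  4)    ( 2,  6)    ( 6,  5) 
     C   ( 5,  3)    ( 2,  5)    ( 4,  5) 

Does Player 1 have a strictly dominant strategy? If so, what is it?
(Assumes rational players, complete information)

No strictly dominant strategy exists for Player 1

Work:
A strategy strictly dominates another if it gives a strictly higher payoff against every opponent action. Compare each pair of P1's strategies column-by-column:
  A vs B: [5 vs 6, 5 vs 2, 1 vs 6] → A does not strictly dominate B (column X: 5 ≤ 6)
  A vs C: [5 vs 5, 5 vs 2, 1 vs 4] → A does not strictly dominate C (column X: 5 ≤ 5)
  B vs A: [6 vs 5, 2 vs 5, 6 vs 1] → B does not strictly dominate A (column Y: 2 ≤ 5)
  B vs C: [6 vs 5, 2 vs 2, 6 vs 4] → B does not strictly dominate C (column Y: 2 ≤ 2)
  C vs A: [5 vs 5, 2 vs 5, 4 vs 1] → C does not strictly dominate A (column X: 5 ≤ 5)
  C vs B: [5 vs 6, 2 vs 2, 4 vs 6] → C does not strictly dominate B (column X: 5 ≤ 6)
No single strategy strictly dominates all others → no strictly dominant strategy.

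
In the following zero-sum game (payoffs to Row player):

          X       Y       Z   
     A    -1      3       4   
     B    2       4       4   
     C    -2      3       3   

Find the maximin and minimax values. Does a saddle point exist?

Maximin = 2, Minimax = 2, Saddle: True

Work:
Row minimums: [-1, 2, -2] → maximin = 2
Column maximums: [2, 4, 4] → minimax = 2
Saddle point exists! Game value = 2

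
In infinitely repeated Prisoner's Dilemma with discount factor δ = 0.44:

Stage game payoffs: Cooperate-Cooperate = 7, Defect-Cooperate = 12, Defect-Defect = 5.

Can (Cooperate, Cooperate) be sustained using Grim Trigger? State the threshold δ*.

δ* = 0.7143; since δ = 0.44 < 0.7143, cooperation cannot be sustained

Work:
For Grim Trigger:
Cooperate forever: 7/(1-δ)
Defect then punished: 12 + 5·δ/(1-δ)
Need: 7/(1-δ) ≥ 12 + 5·δ/(1-δ)
Solving: δ ≥ (T-R)/(T-P) = (12-7)/(12-5) = 0.7143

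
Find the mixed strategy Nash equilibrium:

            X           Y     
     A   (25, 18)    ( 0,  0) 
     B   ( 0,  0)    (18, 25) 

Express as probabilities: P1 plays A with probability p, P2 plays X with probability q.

p = 0.5814, q = 0.4186

Work:
Find probabilities that make opponent indifferent:
P2 chooses q to make P1 indifferent between A and B
P1 chooses p to make P2 indifferent between X and Y
Mixed NE: P1 plays (A: 0.5814, B: 0.4186), P2 plays (X: 0.4186, Y: 0.5814)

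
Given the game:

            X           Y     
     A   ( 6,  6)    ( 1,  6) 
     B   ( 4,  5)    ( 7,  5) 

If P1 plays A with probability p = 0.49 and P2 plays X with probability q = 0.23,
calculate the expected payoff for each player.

E[P1] = 4.2716, E[P2] = 5.49

Work:
E[P1] = p·q·π₁(A,X) + p·(1-q)·π₁(A,Y) + (1-p)·q·π₁(B,X) + (1-p)·(1-q)·π₁(B,Y)
= 0.49·0.23·6 + 0.49·0.77·1 + 0.51·0.23·4 + 0.51·0.77·7
= 4.2716

E[P2] = 5.49 (similar calculation)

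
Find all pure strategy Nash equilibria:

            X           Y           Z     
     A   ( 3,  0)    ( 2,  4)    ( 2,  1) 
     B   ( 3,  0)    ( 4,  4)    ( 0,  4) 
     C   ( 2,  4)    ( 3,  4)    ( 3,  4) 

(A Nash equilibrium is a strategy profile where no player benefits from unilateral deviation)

Nash equilibrium: (B, Y), (C, Z)

Work:
Best responses:
  P1 vs X: payoffs [3, 3, 2] → best response A/B (payoff 3)
  P1 vs Y: payoffs [2, 4, 3] → best response B (payoff 4)
  P1 vs Z: payoffs [2, 0, 3] → best response C (payoff 3)
  P2 vs A: payoffs [0, 4, 1] → best response Y (payoff 4)
  P2 vs B: payoffs [0, 4, 4] → best response Y/Z (payoff 4)
  P2 vs C: payoffs [4, 4, 4] → best response X/Y/Z (payoff 4)
Mutual best responses: (B,Y), (C,Z) → Nash equilibria.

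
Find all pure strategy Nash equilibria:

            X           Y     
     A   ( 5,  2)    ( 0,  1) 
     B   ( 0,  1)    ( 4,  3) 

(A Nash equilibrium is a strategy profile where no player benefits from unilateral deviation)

Nash equilibrium: (A, X), (B, Y)

Work:
Best responses:
  P1 vs X: payoffs [5, 0] → best response A (payoff 5)
  P1 vs Y: payoffs [0, 4] → best response B (payoff 4)
  P2 vs A: payoffs [2, 1] → best response X (payoff 2)
  P2 vs B: payoffs [1, 3] → best response Y (payoff 3)
Mutual best responses: (A,X), (B,Y) → Nash equilibria.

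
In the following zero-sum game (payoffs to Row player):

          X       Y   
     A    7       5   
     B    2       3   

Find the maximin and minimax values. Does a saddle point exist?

Maximin = 5, Minimax = 5, Saddle: True

Work:
Row minimums: [5, 2] → maximin = 5
Column maximums: [7, 5] → minimax = 5
Saddle point exists! Game value = 5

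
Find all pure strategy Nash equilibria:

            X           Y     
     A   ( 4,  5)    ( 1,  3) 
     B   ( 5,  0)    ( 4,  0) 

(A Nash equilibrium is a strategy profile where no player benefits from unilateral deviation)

Nash equilibrium: (B, X), (B, Y)

Work:
Best responses:
  P1 vs X: payoffs [4, 5] → best response B (payoff 5)
  P1 vs Y: payoffs [1, 4] → best response B (payoff 4)
  P2 vs A: payoffs [5, 3] → best response X (payoff 5)
  P2 vs B: payoffs [0, 0] → best response X/Y (payoff 0)
Mutual best responses: (B,X), (B,Y) → Nash equilibria.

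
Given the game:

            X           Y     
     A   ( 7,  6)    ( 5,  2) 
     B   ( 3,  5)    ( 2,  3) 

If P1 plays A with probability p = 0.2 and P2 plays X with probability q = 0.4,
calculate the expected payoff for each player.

E[P1] = 3.08, E[P2] = 3.76

Work:
E[P1] = p·q·π₁(A,X) + p·(1-q)·π₁(A,Y) + (1-p)·q·π₁(B,X) + (1-p)·(1-q)·π₁(B,Y)
= 0.2·0.4·7 + 0.2·0.6·5 + 0.8·0.4·3 + 0.8·0.6·2
= 3.08

E[P2] = 3.76 (similar calculation)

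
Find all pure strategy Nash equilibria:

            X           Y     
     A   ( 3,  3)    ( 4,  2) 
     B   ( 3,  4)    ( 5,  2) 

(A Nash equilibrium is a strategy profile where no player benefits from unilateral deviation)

Nash equilibrium: (A, X), (B, X)

Work:
Best responses:
  P1 vs X: payoffs [3, 3] → best response A/B (payoff 3)
  P1 vs Y: payoffs [4, 5] → best response B (payoff 5)
  P2 vs A: payoffs [3, 2] → best response X (payoff 3)
  P2 vs B: payoffs [4, 2] → best response X (payoff 4)
Mutual best responses: (A,X), (B,X) → Nash equilibria.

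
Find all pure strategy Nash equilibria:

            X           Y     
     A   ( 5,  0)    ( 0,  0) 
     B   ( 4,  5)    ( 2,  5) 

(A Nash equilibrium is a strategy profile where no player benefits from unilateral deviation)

Nash equilibrium: (A, X), (B, Y)

Work:
Best responses:
  P1 vs X: payoffs [5, 4] → best response A (payoff 5)
  P1 vs Y: payoffs [0, 2] → best response B (payoff 2)
  P2 vs A: payoffs [0, 0] → best response X/Y (payoff 0)
  P2 vs B: payoffs [5, 5] → best response X/Y (payoff 5)
Mutual best responses: (A,X), (B,Y) → Nash equilibria.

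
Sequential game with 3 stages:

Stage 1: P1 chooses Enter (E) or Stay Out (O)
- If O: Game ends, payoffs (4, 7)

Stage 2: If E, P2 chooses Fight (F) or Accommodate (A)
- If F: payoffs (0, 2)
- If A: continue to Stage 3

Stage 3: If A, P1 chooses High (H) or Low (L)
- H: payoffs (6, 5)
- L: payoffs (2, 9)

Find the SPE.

SPE: (E, A, H); Outcome (6, 5)

Work:
Stage 3: P1 chooses H (6 vs 2)
Stage 2: P2: F->2, A->5 (anticipating H). Choose A
Stage 1: P1: O->4, E->6 (anticipating A, H). Choose E
SPE path: E -> A -> H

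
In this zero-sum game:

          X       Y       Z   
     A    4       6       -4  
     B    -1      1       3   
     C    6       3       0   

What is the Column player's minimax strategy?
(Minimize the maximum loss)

Column should play Z, value = 3

Work:
Column player minimizes Row's maximum payoff:
Column X: max payoff to Row = 6
Column Y: max payoff to Row = 6
Column Z: max payoff to Row = 3
Minimum is 3, achieved by column Z.
Minimax strategy: Z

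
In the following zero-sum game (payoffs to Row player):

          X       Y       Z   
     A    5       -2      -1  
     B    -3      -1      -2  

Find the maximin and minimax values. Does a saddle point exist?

Maximin = -2, Minimax = -1, Saddle: False

Work:
Row minimums: [-2, -3] → maximin = -2
Column maximums: [5, -1, -1] → minimax = -1
No saddle point (maximin ≠ minimax). Mixed strategy needed.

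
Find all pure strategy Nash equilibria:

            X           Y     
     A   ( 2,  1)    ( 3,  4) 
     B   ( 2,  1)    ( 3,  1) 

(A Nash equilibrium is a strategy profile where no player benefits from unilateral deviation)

Nash equilibrium: (A, Y), (B, X), (B, Y)

Work:
Best responses:
  P1 vs X: payoffs [2, 2] → best response A/B (payoff 2)
  P1 vs Y: payoffs [3, 3] → best response A/B (payoff 3)
  P2 vs A: payoffs [1, 4] → best response Y (payoff 4)
  P2 vs B: payoffs [1, 1] → best response X/Y (payoff 1)
Mutual best responses: (A,Y), (B,X), (B,Y) → Nash equilibria.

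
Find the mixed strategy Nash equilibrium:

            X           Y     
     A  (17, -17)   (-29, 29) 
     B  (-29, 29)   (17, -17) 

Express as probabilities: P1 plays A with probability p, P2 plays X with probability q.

p = 0.5, q = 0.5

Work:
Find probabilities that make opponent indifferent:
P2 chooses q to make P1 indifferent between A and B
P1 chooses p to make P2 indifferent between X and Y
Mixed NE: P1 plays (A: 0.5, B: 0.5), P2 plays (X: 0.5, Y: 0.5)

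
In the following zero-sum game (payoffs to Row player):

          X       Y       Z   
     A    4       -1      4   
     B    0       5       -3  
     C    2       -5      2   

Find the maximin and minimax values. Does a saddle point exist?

Maximin = -1, Minimax = 4, Saddle: False

Work:
Row minimums: [-1, -3, -5] → maximin = -1
Column maximums: [4, 5, 4] → minimax = 4
No saddle point (maximin ≠ minimax). Mixed strategy needed.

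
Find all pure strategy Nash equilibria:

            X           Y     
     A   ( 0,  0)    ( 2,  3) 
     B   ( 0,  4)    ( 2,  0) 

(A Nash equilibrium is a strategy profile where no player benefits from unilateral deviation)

Nash equilibrium: (A, Y), (B, X)

Work:
Best responses:
  P1 vs X: payoffs [0, 0] → best response A/B (payoff 0)
  P1 vs Y: payoffs [2, 2] → best response A/B (payoff 2)
  P2 vs A: payoffs [0, 3] → best response Y (payoff 3)
  P2 vs B: payoffs [4, 0] → best response X (payoff 4)
Mutual best responses: (A,Y), (B,X) → Nash equilibria.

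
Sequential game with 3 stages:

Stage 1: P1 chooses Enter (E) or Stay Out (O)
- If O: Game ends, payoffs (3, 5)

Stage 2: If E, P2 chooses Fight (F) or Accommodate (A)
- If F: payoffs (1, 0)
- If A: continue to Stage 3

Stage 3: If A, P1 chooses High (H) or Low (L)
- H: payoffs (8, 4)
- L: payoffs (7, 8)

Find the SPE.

SPE: (E, A, H); Outcome (8, 4)

Work:
Stage 3: P1 chooses H (8 vs 7)
Stage 2: P2: F->0, A->4 (anticipating H). Choose A
Stage 1: P1: O->3, E->8 (anticipating A, H). Choose E
SPE path: E -> A -> H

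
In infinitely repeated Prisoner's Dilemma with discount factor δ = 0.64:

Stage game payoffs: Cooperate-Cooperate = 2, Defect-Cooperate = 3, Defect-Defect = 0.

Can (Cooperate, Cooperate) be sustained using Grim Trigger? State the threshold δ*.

δ* = 0.3333; since δ = 0.64 ≥ 0.3333, cooperation can be sustained

Work:
For Grim Trigger:
Cooperate forever: 2/(1-δ)
Defect then punished: 3 + 0·δ/(1-δ)
Need: 2/(1-δ) ≥ 3 + 0·δ/(1-δ)
Solving: δ ≥ (T-R)/(T-P) = (3-2)/(3-0) = 0.3333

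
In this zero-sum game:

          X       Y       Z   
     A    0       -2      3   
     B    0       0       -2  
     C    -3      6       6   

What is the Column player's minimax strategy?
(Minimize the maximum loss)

Column should play X, value = 0

Work:
Column player minimizes Row's maximum payoff:
Column X: max payoff to Row = 0
Column Y: max payoff to Row = 6
Column Z: max payoff to Row = 6
Minimum is 0, achieved by column X.
Minimax strategy: X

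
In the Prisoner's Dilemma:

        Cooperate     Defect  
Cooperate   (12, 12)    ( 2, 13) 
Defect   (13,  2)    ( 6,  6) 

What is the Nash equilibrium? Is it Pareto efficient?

(Defect, Defect) is NE; not Pareto efficient

Work:
Defect dominates Cooperate for both players:
If P2 cooperates: Defect (13) > Cooperate (12)
If P2 defects: Defect (6) > Cooperate (2)
NE: (Defect, Defect) with payoff (6, 6)
But (Cooperate, Cooperate) = (12, 12) Pareto dominates (6, 6)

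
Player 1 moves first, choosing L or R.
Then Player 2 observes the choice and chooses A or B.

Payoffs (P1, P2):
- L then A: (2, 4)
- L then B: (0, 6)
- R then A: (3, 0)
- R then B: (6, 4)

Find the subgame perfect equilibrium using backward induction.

P1 plays R, P2 plays B after L and B after R; Payoff (6, 4)

Work:
Backward induction:
After L: P2 chooses B → P1 gets 0
After R: P2 chooses B → P1 gets 6
P1 chooses R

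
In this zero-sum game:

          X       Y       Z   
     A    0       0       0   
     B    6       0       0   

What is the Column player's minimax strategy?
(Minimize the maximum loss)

Column should play Y or Z (all achieve the minimum), value = 0

Work:
Column player minimizes Row's maximum payoff:
Column X: max payoff to Row = 6
Column Y: max payoff to Row = 0
Column Z: max payoff to Row = 0
Minimum is 0, achieved by columns Y, Z (tied).
Each of Y or Z is a minimax strategy.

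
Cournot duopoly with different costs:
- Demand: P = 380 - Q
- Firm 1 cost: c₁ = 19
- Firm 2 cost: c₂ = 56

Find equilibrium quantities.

q₁* = 132.67, q₂* = 95.67

Work:
Reaction: q₁ = (380 - 19 - q₂)/2
Reaction: q₂ = (380 - 56 - q₁)/2
Solve simultaneously:
q₁* = (380 - 2×19 + 56)/3 = 132.67
q₂* = (380 - 2×56 + 19)/3 = 95.67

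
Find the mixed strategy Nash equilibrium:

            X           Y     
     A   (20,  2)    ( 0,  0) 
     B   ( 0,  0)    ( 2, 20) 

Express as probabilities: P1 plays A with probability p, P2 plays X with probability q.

p = 0.9091, q = 0.0909

Work:
Find probabilities that make opponent indifferent:
P2 chooses q to make P1 indifferent between A and B
P1 chooses p to make P2 indifferent between X and Y
Mixed NE: P1 plays (A: 0.9091, B: 0.0909), P2 plays (X: 0.0909, Y: 0.9091)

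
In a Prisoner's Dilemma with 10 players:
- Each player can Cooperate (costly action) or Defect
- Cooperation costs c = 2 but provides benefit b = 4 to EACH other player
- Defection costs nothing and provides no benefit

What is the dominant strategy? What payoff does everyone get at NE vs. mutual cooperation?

Dominant: Defect; NE payoff = 0; Coop payoff = 34

Work:
Defect dominates (saves cost c = 2, benefit to others is external)
NE: All defect → everyone gets 0
If all cooperate: each receives (9)×4 - 2 = 34
Social dilemma: 34 > 0 but NE gives 0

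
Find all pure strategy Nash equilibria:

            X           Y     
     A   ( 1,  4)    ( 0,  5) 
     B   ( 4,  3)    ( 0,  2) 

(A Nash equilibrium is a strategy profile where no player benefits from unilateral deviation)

Nash equilibrium: (A, Y), (B, X)

Work:
Best responses:
  P1 vs X: payoffs [1, 4] → best response B (payoff 4)
  P1 vs Y: payoffs [0, 0] → best response A/B (payoff 0)
  P2 vs A: payoffs [4, 5] → best response Y (payoff 5)
  P2 vs B: payoffs [3, 2] → best response X (payoff 3)
Mutual best responses: (A,Y), (B,X) → Nash equilibria.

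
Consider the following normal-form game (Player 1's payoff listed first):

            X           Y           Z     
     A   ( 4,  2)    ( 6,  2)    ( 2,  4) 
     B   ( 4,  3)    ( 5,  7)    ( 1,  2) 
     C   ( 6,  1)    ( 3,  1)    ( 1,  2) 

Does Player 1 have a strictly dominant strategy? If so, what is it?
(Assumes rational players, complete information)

No strictly dominant strategy exists for Player 1

Work:
A strategy strictly dominates another if it gives a strictly higher payoff against every opponent action. Compare each pair of P1's strategies column-by-column:
  A vs B: [4 vs 4, 6 vs 5, 2 vs 1] → A does not strictly dominate B (column X: 4 ≤ 4)
  A vs C: [4 vs 6, 6 vs 3, 2 vs 1] → A does not strictly dominate C (column X: 4 ≤ 6)
  B vs A: [4 vs 4, 5 vs 6, 1 vs 2] → B does not strictly dominate A (column X: 4 ≤ 4)
  B vs C: [4 vs 6, 5 vs 3, 1 vs 1] → B does not strictly dominate C (column X: 4 ≤ 6)
  C vs A: [6 vs 4, 3 vs 6, 1 vs 2] → C does not strictly dominate A (column Y: 3 ≤ 6)
  C vs B: [6 vs 4, 3 vs 5, 1 vs 1] → C does not strictly dominate B (column Y: 3 ≤ 5)
No single strategy strictly dominates all others → no strictly dominant strategy.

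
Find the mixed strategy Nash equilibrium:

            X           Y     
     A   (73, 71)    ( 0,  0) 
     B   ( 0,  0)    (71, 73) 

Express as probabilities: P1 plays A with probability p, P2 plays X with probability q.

p = 0.5069, q = 0.4931

Work:
Find probabilities that make opponent indifferent:
P2 chooses q to make P1 indifferent between A and B
P1 chooses p to make P2 indifferent between X and Y
Mixed NE: P1 plays (A: 0.5069, B: 0.4931), P2 plays (X: 0.4931, Y: 0.5069)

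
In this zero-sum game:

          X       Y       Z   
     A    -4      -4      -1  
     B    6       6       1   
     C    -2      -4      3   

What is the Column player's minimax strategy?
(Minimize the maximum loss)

Column should play Z, value = 3

Work:
Column player minimizes Row's maximum payoff:
Column X: max payoff to Row = 6
Column Y: max payoff to Row = 6
Column Z: max payoff to Row = 3
Minimum is 3, achieved by column Z.
Minimax strategy: Z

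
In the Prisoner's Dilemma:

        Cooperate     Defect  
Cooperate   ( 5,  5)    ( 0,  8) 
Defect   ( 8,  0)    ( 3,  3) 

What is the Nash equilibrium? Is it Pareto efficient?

(Defect, Defect) is NE; not Pareto efficient

Work:
Defect dominates Cooperate for both players:
If P2 cooperates: Defect (8) > Cooperate (5)
If P2 defects: Defect (3) > Cooperate (0)
NE: (Defect, Defect) with payoff (3, 3)
But (Cooperate, Cooperate) = (5, 5) Pareto dominates (3, 3)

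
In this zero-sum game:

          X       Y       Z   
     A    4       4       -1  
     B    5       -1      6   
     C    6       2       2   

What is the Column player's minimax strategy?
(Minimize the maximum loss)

Column should play Y, value = 4

Work:
Column player minimizes Row's maximum payoff:
Column X: max payoff to Row = 6
Column Y: max payoff to Row = 4
Column Z: max payoff to Row = 6
Minimum is 4, achieved by column Y.
Minimax strategy: Y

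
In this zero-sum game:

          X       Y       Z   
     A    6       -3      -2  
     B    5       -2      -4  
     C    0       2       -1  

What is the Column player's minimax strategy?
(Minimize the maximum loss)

Column should play Z, value = -1

Work:
Column player minimizes Row's maximum payoff:
Column X: max payoff to Row = 6
Column Y: max payoff to Row = 2
Column Z: max payoff to Row = -1
Minimum is -1, achieved by column Z.
Minimax strategy: Z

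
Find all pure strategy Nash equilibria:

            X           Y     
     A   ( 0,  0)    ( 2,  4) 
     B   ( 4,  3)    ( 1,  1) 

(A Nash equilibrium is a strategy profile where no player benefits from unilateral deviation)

Nash equilibrium: (A, Y), (B, X)

Work:
Best responses:
  P1 vs X: payoffs [0, 4] → best response B (payoff 4)
  P1 vs Y: payoffs [2, 1] → best response A (payoff 2)
  P2 vs A: payoffs [0, 4] → best response Y (payoff 4)
  P2 vs B: payoffs [3, 1] → best response X (payoff 3)
Mutual best responses: (A,Y), (B,X) → Nash equilibria.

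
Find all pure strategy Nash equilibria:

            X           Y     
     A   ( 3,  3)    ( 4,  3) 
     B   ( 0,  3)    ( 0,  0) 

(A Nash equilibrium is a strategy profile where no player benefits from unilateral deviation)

Nash equilibrium: (A, X), (A, Y)

Work:
Best responses:
  P1 vs X: payoffs [3, 0] → best response A (payoff 3)
  P1 vs Y: payoffs [4, 0] → best response A (payoff 4)
  P2 vs A: payoffs [3, 3] → best response X/Y (payoff 3)
  P2 vs B: payoffs [3, 0] → best response X (payoff 3)
Mutual best responses: (A,X), (A,Y) → Nash equilibria.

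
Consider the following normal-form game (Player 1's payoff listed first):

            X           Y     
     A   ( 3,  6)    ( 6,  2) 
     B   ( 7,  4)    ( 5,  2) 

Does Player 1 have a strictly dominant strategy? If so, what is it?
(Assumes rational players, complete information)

No strictly dominant strategy exists for Player 1

Work:
A strategy strictly dominates another if it gives a strictly higher payoff against every opponent action. Compare each pair of P1's strategies column-by-column:
  A vs B: [3 vs 7, 6 vs 5] → A does not strictly dominate B (column X: 3 ≤ 7)
  B vs A: [7 vs 3, 5 vs 6] → B does not strictly dominate A (column Y: 5 ≤ 6)
No single strategy strictly dominates all others → no strictly dominant strategy.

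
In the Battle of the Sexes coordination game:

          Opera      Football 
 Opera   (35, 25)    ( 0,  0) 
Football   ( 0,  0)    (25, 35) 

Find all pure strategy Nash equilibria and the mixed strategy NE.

Pure NE: (Opera, Opera) and (Football, Football); Mixed NE: p = 0.5833, q = 0.4167

Work:
Check pure NE:
(Opera, Opera): (35, 25) - no unilateral deviation beneficial
(Football, Football): (25, 35) - no unilateral deviation beneficial
Mixed NE: P1 plays Opera with p = 0.5833, P2 plays Opera with q = 0.4167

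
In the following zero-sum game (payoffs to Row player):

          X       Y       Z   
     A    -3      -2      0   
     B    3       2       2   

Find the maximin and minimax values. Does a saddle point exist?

Maximin = 2, Minimax = 2, Saddle: True

Work:
Row minimums: [-3, 2] → maximin = 2
Column maximums: [3, 2, 2] → minimax = 2
Saddle point exists! Game value = 2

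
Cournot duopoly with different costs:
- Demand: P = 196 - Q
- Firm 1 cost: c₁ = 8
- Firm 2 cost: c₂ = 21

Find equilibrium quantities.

q₁* = 67.0, q₂* = 54.0

Work:
Reaction: q₁ = (196 - 8 - q₂)/2
Reaction: q₂ = (196 - 21 - q₁)/2
Solve simultaneously:
q₁* = (196 - 2×8 + 21)/3 = 67.0
q₂* = (196 - 2×21 + 8)/3 = 54.0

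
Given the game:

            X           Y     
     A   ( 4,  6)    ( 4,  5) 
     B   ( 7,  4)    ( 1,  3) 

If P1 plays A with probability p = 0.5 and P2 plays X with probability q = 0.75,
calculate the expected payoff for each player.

E[P1] = 4.75, E[P2] = 4.75

Work:
E[P1] = p·q·π₁(A,X) + p·(1-q)·π₁(A,Y) + (1-p)·q·π₁(B,X) + (1-p)·(1-q)·π₁(B,Y)
= 0.5·0.75·4 + 0.5·0.25·4 + 0.5·0.75·7 + 0.5·0.25·1
= 4.75

E[P2] = 4.75 (similar calculation)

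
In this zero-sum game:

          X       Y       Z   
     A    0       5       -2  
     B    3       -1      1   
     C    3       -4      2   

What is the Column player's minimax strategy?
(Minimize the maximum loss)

Column should play Z, value = 2

Work:
Column player minimizes Row's maximum payoff:
Column X: max payoff to Row = 3
Column Y: max payoff to Row = 5
Column Z: max payoff to Row = 2
Minimum is 2, achieved by column Z.
Minimax strategy: Z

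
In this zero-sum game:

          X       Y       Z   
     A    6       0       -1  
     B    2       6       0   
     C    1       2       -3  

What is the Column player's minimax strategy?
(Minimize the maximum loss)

Column should play Z, value = 0

Work:
Column player minimizes Row's maximum payoff:
Column X: max payoff to Row = 6
Column Y: max payoff to Row = 6
Column Z: max payoff to Row = 0
Minimum is 0, achieved by column Z.
Minimax strategy: Z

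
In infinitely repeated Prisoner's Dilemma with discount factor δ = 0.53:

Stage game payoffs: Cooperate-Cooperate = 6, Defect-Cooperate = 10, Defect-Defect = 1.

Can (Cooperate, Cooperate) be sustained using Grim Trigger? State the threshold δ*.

δ* = 0.4444; since δ = 0.53 ≥ 0.4444, cooperation can be sustained

Work:
For Grim Trigger:
Cooperate forever: 6/(1-δ)
Defect then punished: 10 + 1·δ/(1-δ)
Need: 6/(1-δ) ≥ 10 + 1·δ/(1-δ)
Solving: δ ≥ (T-R)/(T-P) = (10-6)/(10-1) = 0.4444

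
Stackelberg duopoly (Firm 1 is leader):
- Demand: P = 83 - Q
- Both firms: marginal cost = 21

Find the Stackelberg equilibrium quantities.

q₁* (leader) = 31.0, q₂* (follower) = 15.5

Work:
Follower's reaction: q₂ = (a - c - q₁)/2
Leader substitutes: π₁ = q₁·(a - q₁ - (a-c-q₁)/2 - c)
FOC: q₁* = (83 - 21)/2 = 31.00
Then: q₂* = (83 - 21 - 31.0)/2 = 15.50
Leader has first-mover advantage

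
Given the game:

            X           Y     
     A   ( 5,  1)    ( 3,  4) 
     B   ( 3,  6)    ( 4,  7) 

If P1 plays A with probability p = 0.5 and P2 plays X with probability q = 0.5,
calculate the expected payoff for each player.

E[P1] = 3.75, E[P2] = 4.5

Work:
E[P1] = p·q·π₁(A,X) + p·(1-q)·π₁(A,Y) + (1-p)·q·π₁(B,X) + (1-p)·(1-q)·π₁(B,Y)
= 0.5·0.5·5 + 0.5·0.5·3 + 0.5·0.5·3 + 0.5·0.5·4
= 3.75

E[P2] = 4.5 (similar calculation)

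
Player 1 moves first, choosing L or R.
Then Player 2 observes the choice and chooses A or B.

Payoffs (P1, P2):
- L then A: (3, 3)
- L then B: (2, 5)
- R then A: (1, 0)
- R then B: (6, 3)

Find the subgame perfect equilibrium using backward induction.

P1 plays R, P2 plays B after L and B after R; Payoff (6, 3)

Work:
Backward induction:
After L: P2 chooses B → P1 gets 2
After R: P2 chooses B → P1 gets 6
P1 chooses R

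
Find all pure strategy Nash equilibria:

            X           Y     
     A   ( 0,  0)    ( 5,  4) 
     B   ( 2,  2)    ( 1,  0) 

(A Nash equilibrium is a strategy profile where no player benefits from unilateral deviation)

Nash equilibrium: (A, Y), (B, X)

Work:
Best responses:
  P1 vs X: payoffs [0, 2] → best response B (payoff 2)
  P1 vs Y: payoffs [5, 1] → best response A (payoff 5)
  P2 vs A: payoffs [0, 4] → best response Y (payoff 4)
  P2 vs B: payoffs [2, 0] → best response X (payoff 2)
Mutual best responses: (A,Y), (B,X) → Nash equilibria.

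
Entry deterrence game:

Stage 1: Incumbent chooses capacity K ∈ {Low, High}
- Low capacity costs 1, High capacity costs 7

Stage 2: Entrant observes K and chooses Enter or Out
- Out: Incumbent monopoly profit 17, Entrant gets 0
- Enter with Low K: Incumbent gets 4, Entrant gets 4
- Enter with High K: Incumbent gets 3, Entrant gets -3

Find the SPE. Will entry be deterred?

SPE: (High, Enter|Low, Out|High); Entry deterred. Incumbent net profit = 10

Work:
After Low K: Entrant enters (4 > 0)
After High K: Entrant stays out (-3 < 0)
Incumbent: Low → 4−1=3, High → 17−7=10
Incumbent chooses High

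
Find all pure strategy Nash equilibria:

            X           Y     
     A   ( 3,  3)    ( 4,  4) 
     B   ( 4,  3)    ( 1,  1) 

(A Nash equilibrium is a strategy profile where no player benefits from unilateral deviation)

Nash equilibrium: (A, Y), (B, X)

Work:
Best responses:
  P1 vs X: payoffs [3, 4] → best response B (payoff 4)
  P1 vs Y: payoffs [4, 1] → best response A (payoff 4)
  P2 vs A: payoffs [3, 4] → best response Y (payoff 4)
  P2 vs B: payoffs [3, 1] → best response X (payoff 3)
Mutual best responses: (A,Y), (B,X) → Nash equilibria.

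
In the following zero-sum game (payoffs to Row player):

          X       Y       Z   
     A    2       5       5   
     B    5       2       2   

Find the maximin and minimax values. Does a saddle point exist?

Maximin = 2, Minimax = 5, Saddle: False

Work:
Row minimums: [2, 2] → maximin = 2
Column maximums: [5, 5, 5] → minimax = 5
No saddle point (maximin ≠ minimax). Mixed strategy needed.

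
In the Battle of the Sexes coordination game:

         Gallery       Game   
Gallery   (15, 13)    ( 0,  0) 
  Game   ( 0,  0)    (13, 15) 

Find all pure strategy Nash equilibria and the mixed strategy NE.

Pure NE: (Gallery, Gallery) and (Game, Game); Mixed NE: p = 0.5357, q = 0.4643

Work:
Check pure NE:
(Gallery, Gallery): (15, 13) - no unilateral deviation beneficial
(Game, Game): (13, 15) - no unilateral deviation beneficial
Mixed NE: P1 plays Gallery with p = 0.5357, P2 plays Gallery with q = 0.4643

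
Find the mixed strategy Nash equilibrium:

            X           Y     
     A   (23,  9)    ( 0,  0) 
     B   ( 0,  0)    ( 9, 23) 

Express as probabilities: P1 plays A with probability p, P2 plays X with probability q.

p = 0.7188, q = 0.2812

Work:
Find probabilities that make opponent indifferent:
P2 chooses q to make P1 indifferent between A and B
P1 chooses p to make P2 indifferent between X and Y
Mixed NE: P1 plays (A: 0.7188, B: 0.2812), P2 plays (X: 0.2812, Y: 0.7188)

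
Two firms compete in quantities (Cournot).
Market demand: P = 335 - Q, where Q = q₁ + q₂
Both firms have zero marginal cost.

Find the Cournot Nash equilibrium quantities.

q₁* = q₂* = 111.67; P* = 111.67

Work:
Profit: π_i = P·q_i = (a - q_i - q_j)·q_i
FOC: ∂π_i/∂q_i = a - 2q_i - q_j = 0
Reaction function: q_i = (335 - q_j)/2
Symmetry: q* = 335/3 = 111.67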